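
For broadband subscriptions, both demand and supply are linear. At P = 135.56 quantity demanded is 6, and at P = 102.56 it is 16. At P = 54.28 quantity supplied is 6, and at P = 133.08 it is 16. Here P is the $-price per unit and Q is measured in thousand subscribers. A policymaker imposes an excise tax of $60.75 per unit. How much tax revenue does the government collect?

$476.06 thousand

Demand slope = (102.56 − 135.56)/(16 − 6) = −3.3, so P = 155.36 − 3.3Q.
Supply slope = (133.08 − 54.28)/(16 − 6) = 7.88, so P = 7 + 7.88Q.
Competitive equilibrium: 155.36 − 3.3Q = 7 + 7.88Q → Q* = 13.2701, P* = 111.5686.
With the tax, the buyer price exceeds the seller price by 60.75: (155.36 − 3.3Q) − (7 + 7.88Q) = 60.75 → Q' = 7.8363.
Tax revenue = 60.75 × 7.8363 = $476.06 thousand.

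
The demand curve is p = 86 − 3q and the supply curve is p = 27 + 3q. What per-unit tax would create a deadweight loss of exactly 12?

Competitive equilibrium: 86 − 3q = 27 + 3q → q* = 9.8333, p* = 56.5.
A tax t gives Δq = t/6 and wedge t, so DWL = t²/12.
t²/12 = 12 → t² = 144 → t = 12.

12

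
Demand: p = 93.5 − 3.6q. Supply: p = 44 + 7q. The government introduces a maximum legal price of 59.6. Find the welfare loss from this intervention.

31.59

Competitive equilibrium: 93.5 − 3.6q = 44 + 7q → q* = 4.6698, p* = 76.6887.
At the ceiling p = 59.6, quantity supplied = (59.6 − 44)/7 = 2.2286.
Willingness to pay at q' = 2.2286: 93.5 − 3.6·2.2286 = 85.477.
Δq = 4.6698 − 2.2286 = 2.4412; wedge = 85.477 − 59.6 = 25.877.
DWL = ½ × 2.4412 × 25.877 = 31.59.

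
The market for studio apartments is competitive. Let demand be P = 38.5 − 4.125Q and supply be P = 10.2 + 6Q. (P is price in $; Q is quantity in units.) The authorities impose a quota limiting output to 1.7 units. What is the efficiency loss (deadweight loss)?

$6.07

Competitive equilibrium: 38.5 − 4.125Q = 10.2 + 6Q → Q* = 2.7951, P* = 26.9704.
At Q = 1.7: demand price = 38.5 − 4.125·1.7 = 31.4875; supply price = 10.2 + 6·1.7 = 20.4.
ΔQ = 2.7951 − 1.7 = 1.0951; wedge = 31.4875 − 20.4 = 11.0875.
The triangle = ½ × 1.0951 × 11.0875 = $6.07.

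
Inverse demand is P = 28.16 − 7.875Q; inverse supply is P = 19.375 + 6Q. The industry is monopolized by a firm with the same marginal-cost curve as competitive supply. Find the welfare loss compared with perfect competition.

Competitive equilibrium: 28.16 − 7.875Q = 19.375 + 6Q → Q* = 0.6332, P* = 23.1739.
Marginal revenue: MR = 28.16 − 15.75Q. Set MR = MC: 28.16 − 15.75Q = 19.375 + 6Q → Q_m = 0.4039.
Price P_m = 28.16 − 7.875·0.4039 = 24.9793; MC(Q_m) = 19.375 + 6·0.4039 = 21.7984.
Competitive Q* = 0.6332, so ΔQ = 0.2293; wedge = 24.9793 − 21.7984 = 3.1809.
The triangle = ½ × 0.2293 × 3.1809 = 0.36.

0.36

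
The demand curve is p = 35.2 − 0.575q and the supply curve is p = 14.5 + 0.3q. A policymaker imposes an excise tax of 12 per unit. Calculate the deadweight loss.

82.29

Competitive equilibrium: 35.2 − 0.575q = 14.5 + 0.3q → q* = 23.6571, p* = 21.5971.
With the tax, the buyer price exceeds the seller price by 12: (35.2 − 0.575q) − (14.5 + 0.3q) = 12 → q' = 9.9429.
Δq = 23.6571 − 9.9429 = 13.7142; the wedge equals the tax, 12.
Welfare loss = ½ × 13.7142 × 12 = 82.29.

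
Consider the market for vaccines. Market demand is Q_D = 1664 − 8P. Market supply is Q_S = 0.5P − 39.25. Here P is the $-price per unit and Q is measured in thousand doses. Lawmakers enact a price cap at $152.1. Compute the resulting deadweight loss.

In inverse form: demand P = 208 − 0.125Q, supply P = 78.5 + 2Q.
Competitive equilibrium: 208 − 0.125Q = 78.5 + 2Q → Q* = 60.9412, P* = 200.3824.
At the ceiling P = 152.1, quantity supplied = (152.1 − 78.5)/2 = 36.8.
Willingness to pay at Q' = 36.8: 208 − 0.125·36.8 = 203.4.
ΔQ = 60.9412 − 36.8 = 24.1412; wedge = 203.4 − 152.1 = 51.3.
DWL = ½ × 24.1412 × 51.3 = $619.22 thousand.

$619.22 thousand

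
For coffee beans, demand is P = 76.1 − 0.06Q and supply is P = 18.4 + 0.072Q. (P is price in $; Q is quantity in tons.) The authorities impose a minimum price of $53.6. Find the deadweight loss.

Competitive equilibrium: 76.1 − 0.06Q = 18.4 + 0.072Q → Q* = 437.1212, P* = 49.8727.
At the floor P = 53.6, quantity demanded = (76.1 − 53.6)/0.06 = 375.
Sellers' marginal cost at Q' = 375: 18.4 + 0.072·375 = 45.4.
ΔQ = 437.1212 − 375 = 62.1212; wedge = 53.6 − 45.4 = 8.2.
DWL = ½ × 62.1212 × 8.2 = $254.70.

$254.70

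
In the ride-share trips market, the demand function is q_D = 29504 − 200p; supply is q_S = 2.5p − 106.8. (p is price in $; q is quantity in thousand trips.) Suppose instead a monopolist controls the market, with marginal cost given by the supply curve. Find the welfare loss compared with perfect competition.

$2.02 thousand

In inverse form: demand p = 147.52 − 0.005q, supply p = 42.72 + 0.4q.
Competitive equilibrium: 147.52 − 0.005q = 42.72 + 0.4q → q* = 258.7654, p* = 146.2262.
Marginal revenue: MR = 147.52 − 0.01q. Set MR = MC: 147.52 − 0.01q = 42.72 + 0.4q → q_m = 255.6098.
Price p_m = 147.52 − 0.005·255.6098 = 146.242; MC(q_m) = 42.72 + 0.4·255.6098 = 144.9639.
Competitive q* = 258.7654, so Δq = 3.1556; wedge = 146.242 − 144.9639 = 1.2781.
Welfare loss = ½ × 3.1556 × 1.2781 = $2.02 thousand.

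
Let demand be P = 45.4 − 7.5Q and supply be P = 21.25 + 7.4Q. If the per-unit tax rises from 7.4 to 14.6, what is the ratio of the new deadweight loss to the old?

Competitive equilibrium: 45.4 − 7.5Q = 21.25 + 7.4Q → Q* = 1.6208, P* = 33.244.
For a per-unit tax t: ΔQ = t/14.9, so DWL = ½·t·(t/14.9) = t²/29.8.
At t = 7.4: DWL = 1.838. At t = 14.6: DWL = 7.153.
Ratio = (14.6/7.4)² = 3.893.

3.893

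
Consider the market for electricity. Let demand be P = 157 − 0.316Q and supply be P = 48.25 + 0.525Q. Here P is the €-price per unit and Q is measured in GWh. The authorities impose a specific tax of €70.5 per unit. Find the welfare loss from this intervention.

€2954.96

Competitive equilibrium: 157 − 0.316Q = 48.25 + 0.525Q → Q* = 129.3103, P* = 116.1379.
With the tax, the buyer price exceeds the seller price by 70.5: (157 − 0.316Q) − (48.25 + 0.525Q) = 70.5 → Q' = 45.4816.
ΔQ = 129.3103 − 45.4816 = 83.8287; the wedge equals the tax, 70.5.
The triangle = ½ × 83.8287 × 70.5 = €2954.96.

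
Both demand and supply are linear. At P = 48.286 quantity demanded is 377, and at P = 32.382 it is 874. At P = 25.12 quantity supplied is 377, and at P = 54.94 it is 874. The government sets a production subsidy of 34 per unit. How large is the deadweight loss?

6282.61

Demand slope = (32.382 − 48.286)/(874 − 377) = −0.032, so P = 60.35 − 0.032Q.
Supply slope = (54.94 − 25.12)/(874 − 377) = 0.06, so P = 2.5 + 0.06Q.
Competitive equilibrium: 60.35 − 0.032Q = 2.5 + 0.06Q → Q* = 628.8043, P* = 40.2283.
The subsidy lowers effective supply by 34: P = 0.06Q − 31.5.
New quantity: 60.35 − 0.032Q = 0.06Q − 31.5 → Q' = 998.3696.
Overproduction ΔQ = 998.3696 − 628.8043 = 369.5653; wedge = subsidy = 34.
Deadweight loss = ½ × 369.5653 × 34 = 6282.61.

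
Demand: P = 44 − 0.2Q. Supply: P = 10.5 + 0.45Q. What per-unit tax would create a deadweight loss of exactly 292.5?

Competitive equilibrium: 44 − 0.2Q = 10.5 + 0.45Q → Q* = 51.5385, P* = 33.6923.
A tax t gives ΔQ = t/0.65 and wedge t, so DWL = t²/1.3.
t²/1.3 = 292.5 → t² = 380.25 → t = 19.5.

19.5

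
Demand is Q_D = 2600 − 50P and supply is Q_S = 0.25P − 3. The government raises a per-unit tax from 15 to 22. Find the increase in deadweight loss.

32.21

In inverse form: demand P = 52 − 0.02Q, supply P = 12 + 4Q.
Competitive equilibrium: 52 − 0.02Q = 12 + 4Q → Q* = 9.9502, P* = 51.801.
For a per-unit tax t: ΔQ = t/4.02, so DWL = ½·t·(t/4.02) = t²/8.04.
At t = 15: DWL = 27.985. At t = 22: DWL = 60.199.
Increase = 60.199 − 27.985 = 32.21.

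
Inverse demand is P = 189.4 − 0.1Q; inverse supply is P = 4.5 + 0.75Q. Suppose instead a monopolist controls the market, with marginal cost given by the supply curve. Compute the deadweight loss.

Competitive equilibrium: 189.4 − 0.1Q = 4.5 + 0.75Q → Q* = 217.5294, P* = 167.6471.
Marginal revenue: MR = 189.4 − 0.2Q. Set MR = MC: 189.4 − 0.2Q = 4.5 + 0.75Q → Q_m = 194.6316.
Price P_m = 189.4 − 0.1·194.6316 = 169.9368; MC(Q_m) = 4.5 + 0.75·194.6316 = 150.4737.
Competitive Q* = 217.5294, so ΔQ = 22.8978; wedge = 169.9368 − 150.4737 = 19.4631.
Deadweight loss = ½ × 22.8978 × 19.4631 = 222.83.

222.83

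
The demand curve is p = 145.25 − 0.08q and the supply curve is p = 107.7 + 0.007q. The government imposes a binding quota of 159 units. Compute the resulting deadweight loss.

Competitive equilibrium: 145.25 − 0.08q = 107.7 + 0.007q → q* = 431.6092, p* = 110.7213.
At q = 159: demand price = 145.25 − 0.08·159 = 132.53; supply price = 107.7 + 0.007·159 = 108.813.
Δq = 431.6092 − 159 = 272.6092; wedge = 132.53 − 108.813 = 23.717.
Deadweight loss = ½ × 272.6092 × 23.717 = 3232.74.

3232.74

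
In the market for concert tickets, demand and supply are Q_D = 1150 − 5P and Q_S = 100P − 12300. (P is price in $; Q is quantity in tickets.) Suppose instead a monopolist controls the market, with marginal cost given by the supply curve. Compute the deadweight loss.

In inverse form: demand P = 230 − 0.2Q, supply P = 123 + 0.01Q.
Competitive equilibrium: 230 − 0.2Q = 123 + 0.01Q → Q* = 509.5238, P* = 128.0952.
Marginal revenue: MR = 230 − 0.4Q. Set MR = MC: 230 − 0.4Q = 123 + 0.01Q → Q_m = 260.9756.
Price P_m = 230 − 0.2·260.9756 = 177.8049; MC(Q_m) = 123 + 0.01·260.9756 = 125.6098.
Competitive Q* = 509.5238, so ΔQ = 248.5482; wedge = 177.8049 − 125.6098 = 52.1951.
DWL = ½ × 248.5482 × 52.1951 = $6486.50.

$6486.50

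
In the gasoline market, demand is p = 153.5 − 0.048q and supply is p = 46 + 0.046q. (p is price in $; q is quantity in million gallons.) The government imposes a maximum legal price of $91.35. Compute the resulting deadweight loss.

Competitive equilibrium: 153.5 − 0.048q = 46 + 0.046q → q* = 1143.617, p* = 98.6064.
At the ceiling p = 91.35, quantity supplied = (91.35 − 46)/0.046 = 985.8696.
Willingness to pay at q' = 985.8696: 153.5 − 0.048·985.8696 = 106.1783.
Δq = 1143.617 − 985.8696 = 157.7474; wedge = 106.1783 − 91.35 = 14.8283.
The triangle = ½ × 157.7474 × 14.8283 = $1169.56 million.

$1169.56 million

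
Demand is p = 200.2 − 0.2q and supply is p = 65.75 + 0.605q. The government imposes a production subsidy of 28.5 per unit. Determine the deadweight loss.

Competitive equilibrium: 200.2 − 0.2q = 65.75 + 0.605q → q* = 167.0186, p* = 166.7963.
The subsidy lowers effective supply by 28.5: p = 37.25 + 0.605q.
New quantity: 200.2 − 0.2q = 37.25 + 0.605q → q' = 202.4224.
Overproduction Δq = 202.4224 − 167.0186 = 35.4038; wedge = subsidy = 28.5.
The triangle = ½ × 35.4038 × 28.5 = 504.50.

504.50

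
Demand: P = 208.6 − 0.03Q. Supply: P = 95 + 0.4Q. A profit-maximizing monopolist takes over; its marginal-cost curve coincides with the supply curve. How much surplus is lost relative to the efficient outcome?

63.82

Competitive equilibrium: 208.6 − 0.03Q = 95 + 0.4Q → Q* = 264.186, P* = 200.6744.
Marginal revenue: MR = 208.6 − 0.06Q. Set MR = MC: 208.6 − 0.06Q = 95 + 0.4Q → Q_m = 246.9565.
Price P_m = 208.6 − 0.03·246.9565 = 201.1913; MC(Q_m) = 95 + 0.4·246.9565 = 193.7826.
Competitive Q* = 264.186, so ΔQ = 17.2295; wedge = 201.1913 − 193.7826 = 7.4087.
DWL = ½ × 17.2295 × 7.4087 = 63.82.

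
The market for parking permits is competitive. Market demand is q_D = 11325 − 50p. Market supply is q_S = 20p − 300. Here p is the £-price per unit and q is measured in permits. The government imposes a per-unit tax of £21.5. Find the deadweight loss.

In inverse form: demand p = 226.5 − 0.02q, supply p = 15 + 0.05q.
Competitive equilibrium: 226.5 − 0.02q = 15 + 0.05q → q* = 3021.4286, p* = 166.0714.
With the tax, the buyer price exceeds the seller price by 21.5: (226.5 − 0.02q) − (15 + 0.05q) = 21.5 → q' = 2714.2857.
Δq = 3021.4286 − 2714.2857 = 307.1429; the wedge equals the tax, 21.5.
The triangle = ½ × 307.1429 × 21.5 = £3301.79.

£3301.79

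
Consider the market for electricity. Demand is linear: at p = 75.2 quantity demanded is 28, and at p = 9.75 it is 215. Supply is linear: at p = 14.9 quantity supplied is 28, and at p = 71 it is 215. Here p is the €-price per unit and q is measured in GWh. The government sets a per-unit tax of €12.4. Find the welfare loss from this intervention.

€118.28

Demand slope = (9.75 − 75.2)/(215 − 28) = −0.35, so p = 85 − 0.35q.
Supply slope = (71 − 14.9)/(215 − 28) = 0.3, so p = 6.5 + 0.3q.
Competitive equilibrium: 85 − 0.35q = 6.5 + 0.3q → q* = 120.7692, p* = 42.7308.
With the tax, the buyer price exceeds the seller price by 12.4: (85 − 0.35q) − (6.5 + 0.3q) = 12.4 → q' = 101.6923.
Δq = 120.7692 − 101.6923 = 19.0769; the wedge equals the tax, 12.4.
Deadweight loss = ½ × 19.0769 × 12.4 = €118.28.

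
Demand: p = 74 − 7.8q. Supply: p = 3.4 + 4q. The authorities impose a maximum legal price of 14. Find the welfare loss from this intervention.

Competitive equilibrium: 74 − 7.8q = 3.4 + 4q → q* = 5.98305, p* = 27.3322.
At the ceiling p = 14, quantity supplied = (14 − 3.4)/4 = 2.65.
Willingness to pay at q' = 2.65: 74 − 7.8·2.65 = 53.33.
Δq = 5.98305 − 2.65 = 3.33305; wedge = 53.33 − 14 = 39.33.
Deadweight loss = ½ × 3.33305 × 39.33 = 65.54.

65.54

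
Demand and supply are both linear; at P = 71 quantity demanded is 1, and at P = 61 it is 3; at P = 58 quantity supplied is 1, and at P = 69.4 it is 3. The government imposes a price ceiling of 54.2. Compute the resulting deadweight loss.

18.94

Demand slope = (61 − 71)/(3 − 1) = −5, so P = 76 − 5Q.
Supply slope = (69.4 − 58)/(3 − 1) = 5.7, so P = 52.3 + 5.7Q.
Competitive equilibrium: 76 − 5Q = 52.3 + 5.7Q → Q* = 2.215, P* = 64.9252.
At the ceiling P = 54.2, quantity supplied = (54.2 − 52.3)/5.7 = 0.3333.
Willingness to pay at Q' = 0.3333: 76 − 5·0.3333 = 74.3335.
ΔQ = 2.215 − 0.3333 = 1.8817; wedge = 74.3335 − 54.2 = 20.1335.
The triangle = ½ × 1.8817 × 20.1335 = 18.94.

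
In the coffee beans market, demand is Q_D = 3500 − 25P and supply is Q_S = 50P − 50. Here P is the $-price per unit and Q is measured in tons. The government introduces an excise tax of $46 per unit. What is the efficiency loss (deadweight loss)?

In inverse form: demand P = 140 − 0.04Q, supply P = 1 + 0.02Q.
Competitive equilibrium: 140 − 0.04Q = 1 + 0.02Q → Q* = 2316.6667, P* = 47.3333.
With the tax, the buyer price exceeds the seller price by 46: (140 − 0.04Q) − (1 + 0.02Q) = 46 → Q' = 1550.
ΔQ = 2316.6667 − 1550 = 766.6667; the wedge equals the tax, 46.
DWL = ½ × 766.6667 × 46 = $17633.33.

$17633.33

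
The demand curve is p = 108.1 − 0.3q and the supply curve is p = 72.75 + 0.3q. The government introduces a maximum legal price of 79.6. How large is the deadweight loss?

Competitive equilibrium: 108.1 − 0.3q = 72.75 + 0.3q → q* = 58.9167, p* = 90.425.
At the ceiling p = 79.6, quantity supplied = (79.6 − 72.75)/0.3 = 22.8333.
Willingness to pay at q' = 22.8333: 108.1 − 0.3·22.8333 = 101.25.
Δq = 58.9167 − 22.8333 = 36.0834; wedge = 101.25 − 79.6 = 21.65.
Welfare loss = ½ × 36.0834 × 21.65 = 390.60.

390.60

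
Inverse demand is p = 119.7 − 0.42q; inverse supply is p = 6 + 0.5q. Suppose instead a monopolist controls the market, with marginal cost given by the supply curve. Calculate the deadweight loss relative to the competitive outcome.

690.23

Competitive equilibrium: 119.7 − 0.42q = 6 + 0.5q → q* = 123.587, p* = 67.7935.
Marginal revenue: MR = 119.7 − 0.84q. Set MR = MC: 119.7 − 0.84q = 6 + 0.5q → q_m = 84.8507.
Price p_m = 119.7 − 0.42·84.8507 = 84.0627; MC(q_m) = 6 + 0.5·84.8507 = 48.4254.
Competitive q* = 123.587, so Δq = 38.7363; wedge = 84.0627 − 48.4254 = 35.6373.
The triangle = ½ × 38.7363 × 35.6373 = 690.23.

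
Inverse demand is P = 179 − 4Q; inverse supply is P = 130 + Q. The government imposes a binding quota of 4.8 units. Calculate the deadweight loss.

62.50

Competitive equilibrium: 179 − 4Q = 130 + Q → Q* = 9.8, P* = 139.8.
At Q = 4.8: demand price = 179 − 4·4.8 = 159.8; supply price = 130 + 1·4.8 = 134.8.
ΔQ = 9.8 − 4.8 = 5; wedge = 159.8 − 134.8 = 25.
Deadweight loss = ½ × 5 × 25 = 62.50.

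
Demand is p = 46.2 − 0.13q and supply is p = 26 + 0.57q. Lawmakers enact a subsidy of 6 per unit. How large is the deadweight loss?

25.71

Competitive equilibrium: 46.2 − 0.13q = 26 + 0.57q → q* = 28.8571, p* = 42.4486.
The subsidy lowers effective supply by 6: p = 20 + 0.57q.
New quantity: 46.2 − 0.13q = 20 + 0.57q → q' = 37.4286.
Overproduction Δq = 37.4286 − 28.8571 = 8.5715; wedge = subsidy = 6.
DWL = ½ × 8.5715 × 6 = 25.71.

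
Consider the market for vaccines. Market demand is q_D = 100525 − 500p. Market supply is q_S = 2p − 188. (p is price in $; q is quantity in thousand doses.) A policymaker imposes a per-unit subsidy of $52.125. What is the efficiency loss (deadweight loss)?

In inverse form: demand p = 201.05 − 0.002q, supply p = 94 + 0.5q.
Competitive equilibrium: 201.05 − 0.002q = 94 + 0.5q → q* = 213.247, p* = 200.6235.
The subsidy lowers effective supply by 52.125: p = 41.875 + 0.5q.
New quantity: 201.05 − 0.002q = 41.875 + 0.5q → q' = 317.0817.
Overproduction Δq = 317.0817 − 213.247 = 103.8347; wedge = subsidy = 52.125.
The triangle = ½ × 103.8347 × 52.125 = $2706.19 thousand.

$2706.19 thousand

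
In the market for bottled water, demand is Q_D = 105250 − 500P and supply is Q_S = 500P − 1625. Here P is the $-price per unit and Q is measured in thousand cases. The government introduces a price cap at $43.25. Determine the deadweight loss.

In inverse form: demand P = 210.5 − 0.002Q, supply P = 3.25 + 0.002Q.
Competitive equilibrium: 210.5 − 0.002Q = 3.25 + 0.002Q → Q* = 51812.5, P* = 106.875.
At the ceiling P = 43.25, quantity supplied = (43.25 − 3.25)/0.002 = 20000.
Willingness to pay at Q' = 20000: 210.5 − 0.002·20000 = 170.5.
ΔQ = 51812.5 − 20000 = 31812.5; wedge = 170.5 − 43.25 = 127.25.
Deadweight loss = ½ × 31812.5 × 127.25 = $2024070.31 thousand.

$2024070.31 thousand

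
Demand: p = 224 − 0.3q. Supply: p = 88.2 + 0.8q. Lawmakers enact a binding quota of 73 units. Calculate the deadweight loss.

1400.11

Competitive equilibrium: 224 − 0.3q = 88.2 + 0.8q → q* = 123.4545, p* = 186.9636.
At q = 73: demand price = 224 − 0.3·73 = 202.1; supply price = 88.2 + 0.8·73 = 146.6.
Δq = 123.4545 − 73 = 50.4545; wedge = 202.1 − 146.6 = 55.5.
Welfare loss = ½ × 50.4545 × 55.5 = 1400.11.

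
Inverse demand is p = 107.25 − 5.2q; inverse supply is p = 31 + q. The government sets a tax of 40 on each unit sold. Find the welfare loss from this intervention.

Competitive equilibrium: 107.25 − 5.2q = 31 + q → q* = 12.2984, p* = 43.2984.
With the tax, the buyer price exceeds the seller price by 40: (107.25 − 5.2q) − (31 + q) = 40 → q' = 5.8468.
Δq = 12.2984 − 5.8468 = 6.4516; the wedge equals the tax, 40.
DWL = ½ × 6.4516 × 40 = 129.03.

129.03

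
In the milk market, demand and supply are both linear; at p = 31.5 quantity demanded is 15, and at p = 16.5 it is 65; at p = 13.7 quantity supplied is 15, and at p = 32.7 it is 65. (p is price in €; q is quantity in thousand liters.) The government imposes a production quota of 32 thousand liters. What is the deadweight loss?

€28.63 thousand

Demand slope = (16.5 − 31.5)/(65 − 15) = −0.3, so p = 36 − 0.3q.
Supply slope = (32.7 − 13.7)/(65 − 15) = 0.38, so p = 8 + 0.38q.
Competitive equilibrium: 36 − 0.3q = 8 + 0.38q → q* = 41.1765, p* = 23.6471.
At q = 32: demand price = 36 − 0.3·32 = 26.4; supply price = 8 + 0.38·32 = 20.16.
Δq = 41.1765 − 32 = 9.1765; wedge = 26.4 − 20.16 = 6.24.
Welfare loss = ½ × 9.1765 × 6.24 = €28.63 thousand.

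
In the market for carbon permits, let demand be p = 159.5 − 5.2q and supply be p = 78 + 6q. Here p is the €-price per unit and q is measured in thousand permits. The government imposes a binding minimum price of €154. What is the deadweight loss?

Competitive equilibrium: 159.5 − 5.2q = 78 + 6q → q* = 7.2768, p* = 121.6607.
At the floor p = 154, quantity demanded = (159.5 − 154)/5.2 = 1.0577.
Sellers' marginal cost at q' = 1.0577: 78 + 6·1.0577 = 84.3462.
Δq = 7.2768 − 1.0577 = 6.2191; wedge = 154 − 84.3462 = 69.6538.
Deadweight loss = ½ × 6.2191 × 69.6538 = €216.59 thousand.

€216.59 thousand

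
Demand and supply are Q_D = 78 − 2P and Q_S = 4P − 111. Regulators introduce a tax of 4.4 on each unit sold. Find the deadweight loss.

12.91

In inverse form: demand P = 39 − 0.5Q, supply P = 27.75 + 0.25Q.
Competitive equilibrium: 39 − 0.5Q = 27.75 + 0.25Q → Q* = 15, P* = 31.5.
With the tax, the buyer price exceeds the seller price by 4.4: (39 − 0.5Q) − (27.75 + 0.25Q) = 4.4 → Q' = 9.1333.
ΔQ = 15 − 9.1333 = 5.8667; the wedge equals the tax, 4.4.
DWL = ½ × 5.8667 × 4.4 = 12.91.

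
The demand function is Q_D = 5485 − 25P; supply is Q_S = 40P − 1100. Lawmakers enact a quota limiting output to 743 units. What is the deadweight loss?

In inverse form: demand P = 219.4 − 0.04Q, supply P = 27.5 + 0.025Q.
Competitive equilibrium: 219.4 − 0.04Q = 27.5 + 0.025Q → Q* = 2952.3077, P* = 101.3077.
At Q = 743: demand price = 219.4 − 0.04·743 = 189.68; supply price = 27.5 + 0.025·743 = 46.075.
ΔQ = 2952.3077 − 743 = 2209.3077; wedge = 189.68 − 46.075 = 143.605.
Welfare loss = ½ × 2209.3077 × 143.605 = 158633.82.

158633.82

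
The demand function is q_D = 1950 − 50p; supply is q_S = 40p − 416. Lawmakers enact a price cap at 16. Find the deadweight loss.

3811

In inverse form: demand p = 39 − 0.02q, supply p = 10.4 + 0.025q.
Competitive equilibrium: 39 − 0.02q = 10.4 + 0.025q → q* = 635.5556, p* = 26.2889.
At the ceiling p = 16, quantity supplied = (16 − 10.4)/0.025 = 224.
Willingness to pay at q' = 224: 39 − 0.02·224 = 34.52.
Δq = 635.5556 − 224 = 411.5556; wedge = 34.52 − 16 = 18.52.
Deadweight loss = ½ × 411.5556 × 18.52 = 3811.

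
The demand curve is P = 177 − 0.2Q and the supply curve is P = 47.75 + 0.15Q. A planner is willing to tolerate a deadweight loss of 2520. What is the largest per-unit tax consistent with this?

42

Competitive equilibrium: 177 − 0.2Q = 47.75 + 0.15Q → Q* = 369.2857, P* = 103.1429.
A tax t gives ΔQ = t/0.35 and wedge t, so DWL = t²/0.7.
t²/0.7 = 2520 → t² = 1764 → t = 42.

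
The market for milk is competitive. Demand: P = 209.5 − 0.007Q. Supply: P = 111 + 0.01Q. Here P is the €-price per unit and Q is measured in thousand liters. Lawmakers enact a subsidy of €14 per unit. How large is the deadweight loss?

€5764.71 thousand

Competitive equilibrium: 209.5 − 0.007Q = 111 + 0.01Q → Q* = 5794.1176, P* = 168.9412.
The subsidy lowers effective supply by 14: P = 97 + 0.01Q.
New quantity: 209.5 − 0.007Q = 97 + 0.01Q → Q' = 6617.6471.
Overproduction ΔQ = 6617.6471 − 5794.1176 = 823.5295; wedge = subsidy = 14.
DWL = ½ × 823.5295 × 14 = €5764.71 thousand.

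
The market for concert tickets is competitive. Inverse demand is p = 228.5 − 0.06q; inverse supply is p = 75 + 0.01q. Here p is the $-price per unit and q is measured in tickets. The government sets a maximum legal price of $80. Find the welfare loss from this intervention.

$100301.79

Competitive equilibrium: 228.5 − 0.06q = 75 + 0.01q → q* = 2192.85714, p* = 96.92857.
At the ceiling p = 80, quantity supplied = (80 − 75)/0.01 = 500.
Willingness to pay at q' = 500: 228.5 − 0.06·500 = 198.5.
Δq = 2192.85714 − 500 = 1692.85714; wedge = 198.5 − 80 = 118.5.
DWL = ½ × 1692.85714 × 118.5 = $100301.79.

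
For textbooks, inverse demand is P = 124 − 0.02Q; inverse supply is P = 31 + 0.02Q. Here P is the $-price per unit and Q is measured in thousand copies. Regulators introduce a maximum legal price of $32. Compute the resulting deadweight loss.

Competitive equilibrium: 124 − 0.02Q = 31 + 0.02Q → Q* = 2325, P* = 77.5.
At the ceiling P = 32, quantity supplied = (32 − 31)/0.02 = 50.
Willingness to pay at Q' = 50: 124 − 0.02·50 = 123.
ΔQ = 2325 − 50 = 2275; wedge = 123 − 32 = 91.
The triangle = ½ × 2275 × 91 = $103512.50 thousand.

$103512.50 thousand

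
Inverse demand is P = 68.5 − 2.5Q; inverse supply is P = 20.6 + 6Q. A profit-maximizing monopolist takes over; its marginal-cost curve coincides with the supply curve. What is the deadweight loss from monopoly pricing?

6.97

Competitive equilibrium: 68.5 − 2.5Q = 20.6 + 6Q → Q* = 5.6353, P* = 54.4118.
Marginal revenue: MR = 68.5 − 5Q. Set MR = MC: 68.5 − 5Q = 20.6 + 6Q → Q_m = 4.3545.
Price P_m = 68.5 − 2.5·4.3545 = 57.6138; MC(Q_m) = 20.6 + 6·4.3545 = 46.727.
Competitive Q* = 5.6353, so ΔQ = 1.2808; wedge = 57.6138 − 46.727 = 10.8868.
Welfare loss = ½ × 1.2808 × 10.8868 = 6.97.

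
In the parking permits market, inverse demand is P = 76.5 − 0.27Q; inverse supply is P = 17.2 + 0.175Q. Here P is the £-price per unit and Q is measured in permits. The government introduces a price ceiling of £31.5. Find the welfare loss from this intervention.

Competitive equilibrium: 76.5 − 0.27Q = 17.2 + 0.175Q → Q* = 133.2584, P* = 40.5202.
At the ceiling P = 31.5, quantity supplied = (31.5 − 17.2)/0.175 = 81.7143.
Willingness to pay at Q' = 81.7143: 76.5 − 0.27·81.7143 = 54.4371.
ΔQ = 133.2584 − 81.7143 = 51.5441; wedge = 54.4371 − 31.5 = 22.9371.
The triangle = ½ × 51.5441 × 22.9371 = £591.14.

£591.14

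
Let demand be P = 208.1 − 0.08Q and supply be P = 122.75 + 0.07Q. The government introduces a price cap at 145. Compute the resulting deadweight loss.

Competitive equilibrium: 208.1 − 0.08Q = 122.75 + 0.07Q → Q* = 569, P* = 162.58.
At the ceiling P = 145, quantity supplied = (145 − 122.75)/0.07 = 317.85714.
Willingness to pay at Q' = 317.85714: 208.1 − 0.08·317.85714 = 182.67143.
ΔQ = 569 − 317.85714 = 251.14286; wedge = 182.67143 − 145 = 37.67143.
The triangle = ½ × 251.14286 × 37.67143 = 4730.46.

4730.46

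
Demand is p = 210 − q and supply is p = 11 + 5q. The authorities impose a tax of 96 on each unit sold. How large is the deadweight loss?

Competitive equilibrium: 210 − q = 11 + 5q → q* = 33.1667, p* = 176.8333.
With the tax, the buyer price exceeds the seller price by 96: (210 − q) − (11 + 5q) = 96 → q' = 17.1667.
Δq = 33.1667 − 17.1667 = 16; the wedge equals the tax, 96.
Deadweight loss = ½ × 16 × 96 = 768.

768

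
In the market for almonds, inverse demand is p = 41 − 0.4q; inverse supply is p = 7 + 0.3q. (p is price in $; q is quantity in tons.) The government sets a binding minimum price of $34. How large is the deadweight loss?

$337.90

Competitive equilibrium: 41 − 0.4q = 7 + 0.3q → q* = 48.5714, p* = 21.5714.
At the floor p = 34, quantity demanded = (41 − 34)/0.4 = 17.5.
Sellers' marginal cost at q' = 17.5: 7 + 0.3·17.5 = 12.25.
Δq = 48.5714 − 17.5 = 31.0714; wedge = 34 − 12.25 = 21.75.
Welfare loss = ½ × 31.0714 × 21.75 = $337.90.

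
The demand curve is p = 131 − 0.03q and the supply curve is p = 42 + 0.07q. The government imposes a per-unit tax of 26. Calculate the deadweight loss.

Competitive equilibrium: 131 − 0.03q = 42 + 0.07q → q* = 890, p* = 104.3.
With the tax, the buyer price exceeds the seller price by 26: (131 − 0.03q) − (42 + 0.07q) = 26 → q' = 630.
Δq = 890 − 630 = 260; the wedge equals the tax, 26.
DWL = ½ × 260 × 26 = 3380.

3380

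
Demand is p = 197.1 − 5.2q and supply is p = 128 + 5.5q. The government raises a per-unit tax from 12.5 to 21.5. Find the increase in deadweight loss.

14.30

Competitive equilibrium: 197.1 − 5.2q = 128 + 5.5q → q* = 6.4579, p* = 163.5187.
For a per-unit tax t: Δq = t/10.7, so DWL = ½·t·(t/10.7) = t²/21.4.
At t = 12.5: DWL = 7.301. At t = 21.5: DWL = 21.6.
Increase = 21.6 − 7.301 = 14.30.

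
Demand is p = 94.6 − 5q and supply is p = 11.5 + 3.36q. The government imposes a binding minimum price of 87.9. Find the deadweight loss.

Competitive equilibrium: 94.6 − 5q = 11.5 + 3.36q → q* = 9.9402, p* = 44.899.
At the floor p = 87.9, quantity demanded = (94.6 − 87.9)/5 = 1.34.
Sellers' marginal cost at q' = 1.34: 11.5 + 3.36·1.34 = 16.0024.
Δq = 9.9402 − 1.34 = 8.6002; wedge = 87.9 − 16.0024 = 71.8976.
The triangle = ½ × 8.6002 × 71.8976 = 309.17.

309.17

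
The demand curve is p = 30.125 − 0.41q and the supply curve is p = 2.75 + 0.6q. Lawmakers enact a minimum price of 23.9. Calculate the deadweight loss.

Competitive equilibrium: 30.125 − 0.41q = 2.75 + 0.6q → q* = 27.104, p* = 19.0124.
At the floor p = 23.9, quantity demanded = (30.125 − 23.9)/0.41 = 15.1829.
Sellers' marginal cost at q' = 15.1829: 2.75 + 0.6·15.1829 = 11.8597.
Δq = 27.104 − 15.1829 = 11.9211; wedge = 23.9 − 11.8597 = 12.0403.
DWL = ½ × 11.9211 × 12.0403 = 71.77.

71.77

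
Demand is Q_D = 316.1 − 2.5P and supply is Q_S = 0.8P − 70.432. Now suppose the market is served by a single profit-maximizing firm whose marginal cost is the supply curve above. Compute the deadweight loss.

17.01

In inverse form: demand P = 126.44 − 0.4Q, supply P = 88.04 + 1.25Q.
Competitive equilibrium: 126.44 − 0.4Q = 88.04 + 1.25Q → Q* = 23.2727, P* = 117.1309.
Marginal revenue: MR = 126.44 − 0.8Q. Set MR = MC: 126.44 − 0.8Q = 88.04 + 1.25Q → Q_m = 18.7317.
Price P_m = 126.44 − 0.4·18.7317 = 118.9473; MC(Q_m) = 88.04 + 1.25·18.7317 = 111.4546.
Competitive Q* = 23.2727, so ΔQ = 4.541; wedge = 118.9473 − 111.4546 = 7.4927.
DWL = ½ × 4.541 × 7.4927 = 17.01.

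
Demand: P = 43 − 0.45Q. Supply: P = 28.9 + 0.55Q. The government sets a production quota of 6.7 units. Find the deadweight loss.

Competitive equilibrium: 43 − 0.45Q = 28.9 + 0.55Q → Q* = 14.1, P* = 36.655.
At Q = 6.7: demand price = 43 − 0.45·6.7 = 39.985; supply price = 28.9 + 0.55·6.7 = 32.585.
ΔQ = 14.1 − 6.7 = 7.4; wedge = 39.985 − 32.585 = 7.4.
Welfare loss = ½ × 7.4 × 7.4 = 27.38.

27.38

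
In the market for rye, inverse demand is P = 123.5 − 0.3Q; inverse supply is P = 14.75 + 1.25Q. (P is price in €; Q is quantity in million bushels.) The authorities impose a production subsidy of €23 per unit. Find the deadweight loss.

Competitive equilibrium: 123.5 − 0.3Q = 14.75 + 1.25Q → Q* = 70.1613, P* = 102.4516.
The subsidy lowers effective supply by 23: P = 1.25Q − 8.25.
New quantity: 123.5 − 0.3Q = 1.25Q − 8.25 → Q' = 85.
Overproduction ΔQ = 85 − 70.1613 = 14.8387; wedge = subsidy = 23.
DWL = ½ × 14.8387 × 23 = €170.65 million.

€170.65 million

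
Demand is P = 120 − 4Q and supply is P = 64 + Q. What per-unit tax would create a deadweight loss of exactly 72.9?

Competitive equilibrium: 120 − 4Q = 64 + Q → Q* = 11.2, P* = 75.2.
A tax t gives ΔQ = t/5 and wedge t, so DWL = t²/10.
t²/10 = 72.9 → t² = 729 → t = 27.

27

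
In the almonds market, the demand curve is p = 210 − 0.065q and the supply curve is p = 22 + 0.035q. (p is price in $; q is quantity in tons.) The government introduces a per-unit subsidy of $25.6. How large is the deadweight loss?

Competitive equilibrium: 210 − 0.065q = 22 + 0.035q → q* = 1880, p* = 87.8.
The subsidy lowers effective supply by 25.6: p = 0.035q − 3.6.
New quantity: 210 − 0.065q = 0.035q − 3.6 → q' = 2136.
Overproduction Δq = 2136 − 1880 = 256; wedge = subsidy = 25.6.
Deadweight loss = ½ × 256 × 25.6 = $3276.80.

$3276.80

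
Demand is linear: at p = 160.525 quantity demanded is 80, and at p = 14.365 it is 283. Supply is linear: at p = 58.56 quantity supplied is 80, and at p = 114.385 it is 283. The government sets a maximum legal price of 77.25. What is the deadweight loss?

592.62

Demand slope = (14.365 − 160.525)/(283 − 80) = −0.72, so p = 218.125 − 0.72q.
Supply slope = (114.385 − 58.56)/(283 − 80) = 0.275, so p = 36.56 + 0.275q.
Competitive equilibrium: 218.125 − 0.72q = 36.56 + 0.275q → q* = 182.4774, p* = 86.7413.
At the ceiling p = 77.25, quantity supplied = (77.25 − 36.56)/0.275 = 147.9636.
Willingness to pay at q' = 147.9636: 218.125 − 0.72·147.9636 = 111.5912.
Δq = 182.4774 − 147.9636 = 34.5138; wedge = 111.5912 − 77.25 = 34.3412.
The triangle = ½ × 34.5138 × 34.3412 = 592.62.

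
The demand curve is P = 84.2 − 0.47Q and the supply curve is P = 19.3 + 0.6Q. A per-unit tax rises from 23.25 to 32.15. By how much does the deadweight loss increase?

Competitive equilibrium: 84.2 − 0.47Q = 19.3 + 0.6Q → Q* = 60.6542, P* = 55.6925.
For a per-unit tax t: ΔQ = t/1.07, so DWL = ½·t·(t/1.07) = t²/2.14.
At t = 23.25: DWL = 252.599. At t = 32.15: DWL = 483.001.
Increase = 483.001 − 252.599 = 230.40.

230.40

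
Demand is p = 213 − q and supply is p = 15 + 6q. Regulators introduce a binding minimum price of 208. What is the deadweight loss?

1897.79

Competitive equilibrium: 213 − q = 15 + 6q → q* = 28.28571, p* = 184.71429.
At the floor p = 208, quantity demanded = (213 − 208)/1 = 5.
Sellers' marginal cost at q' = 5: 15 + 6·5 = 45.
Δq = 28.28571 − 5 = 23.28571; wedge = 208 − 45 = 163.
Welfare loss = ½ × 23.28571 × 163 = 1897.79.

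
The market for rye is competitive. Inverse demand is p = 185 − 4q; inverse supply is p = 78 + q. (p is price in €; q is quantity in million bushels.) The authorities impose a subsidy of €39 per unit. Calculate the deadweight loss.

Competitive equilibrium: 185 − 4q = 78 + q → q* = 21.4, p* = 99.4.
The subsidy lowers effective supply by 39: p = 39 + q.
New quantity: 185 − 4q = 39 + q → q' = 29.2.
Overproduction Δq = 29.2 − 21.4 = 7.8; wedge = subsidy = 39.
Welfare loss = ½ × 7.8 × 39 = €152.10 million.

€152.10 million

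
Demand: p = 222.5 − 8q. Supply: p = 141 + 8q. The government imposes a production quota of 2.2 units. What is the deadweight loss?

66.99

Competitive equilibrium: 222.5 − 8q = 141 + 8q → q* = 5.0938, p* = 181.75.
At q = 2.2: demand price = 222.5 − 8·2.2 = 204.9; supply price = 141 + 8·2.2 = 158.6.
Δq = 5.0938 − 2.2 = 2.8938; wedge = 204.9 − 158.6 = 46.3.
The triangle = ½ × 2.8938 × 46.3 = 66.99.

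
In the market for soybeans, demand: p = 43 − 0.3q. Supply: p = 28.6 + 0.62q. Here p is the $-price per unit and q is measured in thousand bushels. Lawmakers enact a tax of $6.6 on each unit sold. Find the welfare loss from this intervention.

Competitive equilibrium: 43 − 0.3q = 28.6 + 0.62q → q* = 15.6522, p* = 38.3043.
With the tax, the buyer price exceeds the seller price by 6.6: (43 − 0.3q) − (28.6 + 0.62q) = 6.6 → q' = 8.4783.
Δq = 15.6522 − 8.4783 = 7.1739; the wedge equals the tax, 6.6.
The triangle = ½ × 7.1739 × 6.6 = $23.67 thousand.

$23.67 thousand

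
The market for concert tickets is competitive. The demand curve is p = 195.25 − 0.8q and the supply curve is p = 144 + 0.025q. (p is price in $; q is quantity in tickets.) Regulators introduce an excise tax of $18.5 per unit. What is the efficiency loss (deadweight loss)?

$207.42

Competitive equilibrium: 195.25 − 0.8q = 144 + 0.025q → q* = 62.1212, p* = 145.553.
With the tax, the buyer price exceeds the seller price by 18.5: (195.25 − 0.8q) − (144 + 0.025q) = 18.5 → q' = 39.697.
Δq = 62.1212 − 39.697 = 22.4242; the wedge equals the tax, 18.5.
Welfare loss = ½ × 22.4242 × 18.5 = $207.42.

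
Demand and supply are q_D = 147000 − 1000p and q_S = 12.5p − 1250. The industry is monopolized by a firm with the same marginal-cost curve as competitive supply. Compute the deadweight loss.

In inverse form: demand p = 147 − 0.001q, supply p = 100 + 0.08q.
Competitive equilibrium: 147 − 0.001q = 100 + 0.08q → q* = 580.2469, p* = 146.4198.
Marginal revenue: MR = 147 − 0.002q. Set MR = MC: 147 − 0.002q = 100 + 0.08q → q_m = 573.1707.
Price p_m = 147 − 0.001·573.1707 = 146.4268; MC(q_m) = 100 + 0.08·573.1707 = 145.8537.
Competitive q* = 580.2469, so Δq = 7.0762; wedge = 146.4268 − 145.8537 = 0.5731.
The triangle = ½ × 7.0762 × 0.5731 = 2.03.

2.03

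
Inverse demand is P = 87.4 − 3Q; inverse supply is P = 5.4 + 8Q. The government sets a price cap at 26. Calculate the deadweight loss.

130.95

Competitive equilibrium: 87.4 − 3Q = 5.4 + 8Q → Q* = 7.4545, P* = 65.0364.
At the ceiling P = 26, quantity supplied = (26 − 5.4)/8 = 2.575.
Willingness to pay at Q' = 2.575: 87.4 − 3·2.575 = 79.675.
ΔQ = 7.4545 − 2.575 = 4.8795; wedge = 79.675 − 26 = 53.675.
Welfare loss = ½ × 4.8795 × 53.675 = 130.95.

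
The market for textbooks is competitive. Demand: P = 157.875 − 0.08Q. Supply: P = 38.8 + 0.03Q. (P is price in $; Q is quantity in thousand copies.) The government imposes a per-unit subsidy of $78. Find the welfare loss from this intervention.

$27654.55 thousand

Competitive equilibrium: 157.875 − 0.08Q = 38.8 + 0.03Q → Q* = 1082.5, P* = 71.275.
The subsidy lowers effective supply by 78: P = 0.03Q − 39.2.
New quantity: 157.875 − 0.08Q = 0.03Q − 39.2 → Q' = 1791.5909.
Overproduction ΔQ = 1791.5909 − 1082.5 = 709.0909; wedge = subsidy = 78.
The triangle = ½ × 709.0909 × 78 = $27654.55 thousand.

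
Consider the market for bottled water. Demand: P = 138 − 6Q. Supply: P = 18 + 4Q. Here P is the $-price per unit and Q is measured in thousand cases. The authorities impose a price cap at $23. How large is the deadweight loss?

$577.81 thousand

Competitive equilibrium: 138 − 6Q = 18 + 4Q → Q* = 12, P* = 66.
At the ceiling P = 23, quantity supplied = (23 − 18)/4 = 1.25.
Willingness to pay at Q' = 1.25: 138 − 6·1.25 = 130.5.
ΔQ = 12 − 1.25 = 10.75; wedge = 130.5 − 23 = 107.5.
DWL = ½ × 10.75 × 107.5 = $577.81 thousand.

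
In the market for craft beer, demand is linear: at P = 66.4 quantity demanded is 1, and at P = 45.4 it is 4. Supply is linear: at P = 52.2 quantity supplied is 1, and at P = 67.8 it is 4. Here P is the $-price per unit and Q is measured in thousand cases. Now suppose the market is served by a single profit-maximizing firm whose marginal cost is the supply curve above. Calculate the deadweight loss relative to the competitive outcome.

Demand slope = (45.4 − 66.4)/(4 − 1) = −7, so P = 73.4 − 7Q.
Supply slope = (67.8 − 52.2)/(4 − 1) = 5.2, so P = 47 + 5.2Q.
Competitive equilibrium: 73.4 − 7Q = 47 + 5.2Q → Q* = 2.1639, P* = 58.2525.
Marginal revenue: MR = 73.4 − 14Q. Set MR = MC: 73.4 − 14Q = 47 + 5.2Q → Q_m = 1.375.
Price P_m = 73.4 − 7·1.375 = 63.775; MC(Q_m) = 47 + 5.2·1.375 = 54.15.
Competitive Q* = 2.1639, so ΔQ = 0.7889; wedge = 63.775 − 54.15 = 9.625.
The triangle = ½ × 0.7889 × 9.625 = $3.80 thousand.

$3.80 thousand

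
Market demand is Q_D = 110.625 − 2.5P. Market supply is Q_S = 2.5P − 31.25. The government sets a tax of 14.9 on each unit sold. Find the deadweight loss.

In inverse form: demand P = 44.25 − 0.4Q, supply P = 12.5 + 0.4Q.
Competitive equilibrium: 44.25 − 0.4Q = 12.5 + 0.4Q → Q* = 39.6875, P* = 28.375.
With the tax, the buyer price exceeds the seller price by 14.9: (44.25 − 0.4Q) − (12.5 + 0.4Q) = 14.9 → Q' = 21.0625.
ΔQ = 39.6875 − 21.0625 = 18.625; the wedge equals the tax, 14.9.
Welfare loss = ½ × 18.625 × 14.9 = 138.76.

138.76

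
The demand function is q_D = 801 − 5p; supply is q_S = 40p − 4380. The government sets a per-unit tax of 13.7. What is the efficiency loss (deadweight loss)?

417.09

In inverse form: demand p = 160.2 − 0.2q, supply p = 109.5 + 0.025q.
Competitive equilibrium: 160.2 − 0.2q = 109.5 + 0.025q → q* = 225.3333, p* = 115.1333.
With the tax, the buyer price exceeds the seller price by 13.7: (160.2 − 0.2q) − (109.5 + 0.025q) = 13.7 → q' = 164.4444.
Δq = 225.3333 − 164.4444 = 60.8889; the wedge equals the tax, 13.7.
Welfare loss = ½ × 60.8889 × 13.7 = 417.09.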